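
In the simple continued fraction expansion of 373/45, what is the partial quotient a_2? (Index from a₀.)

373 = 8·45 + 13   →  a_0 = 8
45 = 3·13 + 6   →  a_1 = 3
13 = 2·6 + 1   →  a_2 = 2

2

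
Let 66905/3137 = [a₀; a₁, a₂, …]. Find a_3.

2

66905 = 21·3137 + 1028   →  a_0 = 21
3137 = 3·1028 + 53   →  a_1 = 3
1028 = 19·53 + 21   →  a_2 = 19
53 = 2·21 + 11   →  a_3 = 2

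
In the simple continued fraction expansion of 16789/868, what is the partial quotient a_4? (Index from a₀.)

16789 = 19·868 + 297   →  a_0 = 19
868 = 2·297 + 274   →  a_1 = 2
297 = 1·274 + 23   →  a_2 = 1
274 = 11·23 + 21   →  a_3 = 11
23 = 1·21 + 2   →  a_4 = 1

1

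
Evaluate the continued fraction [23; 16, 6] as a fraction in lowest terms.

Fold from the inside: start with 6/1.
  16 + 1/6 = 97/6
  23 + 6/97 = 2237/97

2237/97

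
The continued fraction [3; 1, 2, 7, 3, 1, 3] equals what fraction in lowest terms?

Fold from the inside: start with 3/1.
  1 + 1/3 = 4/3
  3 + 3/4 = 15/4
  7 + 4/15 = 109/15
  2 + 15/109 = 233/109
  1 + 109/233 = 342/233
  3 + 233/342 = 1259/342

1259/342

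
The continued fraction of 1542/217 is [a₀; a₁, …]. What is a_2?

1542 = 7·217 + 23   →  a_0 = 7
217 = 9·23 + 10   →  a_1 = 9
23 = 2·10 + 3   →  a_2 = 2

2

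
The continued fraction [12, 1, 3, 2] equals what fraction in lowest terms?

115/9

Using pₖ = aₖpₖ₋₁ + pₖ₋₂ and qₖ = aₖqₖ₋₁ + qₖ₋₂:
  k=0: a=12, p=12, q=1
  k=1: a=1, p=13, q=1
  k=2: a=3, p=51, q=4
  k=3: a=2, p=115, q=9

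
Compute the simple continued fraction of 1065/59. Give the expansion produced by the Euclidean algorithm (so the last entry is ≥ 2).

1065 = 18*59 + 3
59 = 19*3 + 2
3 = 1*2 + 1
2 = 2*1 + 0  (stop)
So 1065/59 = [18; 19, 1, 2].

[18; 19, 1, 2]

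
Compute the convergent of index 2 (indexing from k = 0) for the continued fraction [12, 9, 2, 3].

230/19

Using pₖ = aₖpₖ₋₁ + pₖ₋₂, qₖ = aₖqₖ₋₁ + qₖ₋₂ (with p₋₁=1, p₋₂=0, q₋₁=0, q₋₂=1):
  k=0: a=12, p=12, q=1
  k=1: a=9, p=109, q=9
  k=2: a=2, p=230, q=19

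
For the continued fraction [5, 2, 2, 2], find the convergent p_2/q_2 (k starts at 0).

27/5

Using pₖ = aₖpₖ₋₁ + pₖ₋₂, qₖ = aₖqₖ₋₁ + qₖ₋₂ (with p₋₁=1, p₋₂=0, q₋₁=0, q₋₂=1):
  k=0: a=5, p=5, q=1
  k=1: a=2, p=11, q=2
  k=2: a=2, p=27, q=5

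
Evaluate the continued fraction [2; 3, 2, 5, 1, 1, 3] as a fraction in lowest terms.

Using pₖ = aₖpₖ₋₁ + pₖ₋₂ and qₖ = aₖqₖ₋₁ + qₖ₋₂:
  k=0: a=2, p=2, q=1
  k=1: a=3, p=7, q=3
  k=2: a=2, p=16, q=7
  k=3: a=5, p=87, q=38
  k=4: a=1, p=103, q=45
  k=5: a=1, p=190, q=83
  k=6: a=3, p=673, q=294

673/294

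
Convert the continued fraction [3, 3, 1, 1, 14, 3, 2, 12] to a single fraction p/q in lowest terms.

29720/9049

Using pₖ = aₖpₖ₋₁ + pₖ₋₂ and qₖ = aₖqₖ₋₁ + qₖ₋₂:
  k=0: a=3, p=3, q=1
  k=1: a=3, p=10, q=3
  k=2: a=1, p=13, q=4
  k=3: a=1, p=23, q=7
  k=4: a=14, p=335, q=102
  k=5: a=3, p=1028, q=313
  k=6: a=2, p=2391, q=728
  k=7: a=12, p=29720, q=9049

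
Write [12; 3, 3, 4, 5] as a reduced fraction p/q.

Fold from the inside: start with 5/1.
  4 + 1/5 = 21/5
  3 + 5/21 = 68/21
  3 + 21/68 = 225/68
  12 + 68/225 = 2768/225

2768/225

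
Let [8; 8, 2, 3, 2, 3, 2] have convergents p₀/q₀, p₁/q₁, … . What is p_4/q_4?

1096/135

Using pₖ = aₖpₖ₋₁ + pₖ₋₂, qₖ = aₖqₖ₋₁ + qₖ₋₂ (with p₋₁=1, p₋₂=0, q₋₁=0, q₋₂=1):
  k=0: a=8, p=8, q=1
  k=1: a=8, p=65, q=8
  k=2: a=2, p=138, q=17
  k=3: a=3, p=479, q=59
  k=4: a=2, p=1096, q=135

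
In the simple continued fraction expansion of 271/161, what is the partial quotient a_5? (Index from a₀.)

1

271 = 1·161 + 110   →  a_0 = 1
161 = 1·110 + 51   →  a_1 = 1
110 = 2·51 + 8   →  a_2 = 2
51 = 6·8 + 3   →  a_3 = 6
8 = 2·3 + 2   →  a_4 = 2
3 = 1·2 + 1   →  a_5 = 1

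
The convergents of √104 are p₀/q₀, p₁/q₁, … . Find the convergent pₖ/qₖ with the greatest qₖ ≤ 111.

1030/101

√104 = [10; 5, 20, …] (period length 2).
Convergents:
  p_0/q_0 = 10/1
  p_1/q_1 = 51/5
  p_2/q_2 = 1030/101
  p_3/q_3 = 5201/510
q_2 = 101 ≤ 111 < 510 = q_3, so the answer is 1030/101.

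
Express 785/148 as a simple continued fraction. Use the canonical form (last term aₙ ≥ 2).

[5; 3, 3, 2, 6]

785 = 5×148 + 45
148 = 3×45 + 13
45 = 3×13 + 6
13 = 2×6 + 1
6 = 6×1 + 0  (stop)
So 785/148 = [5; 3, 3, 2, 6].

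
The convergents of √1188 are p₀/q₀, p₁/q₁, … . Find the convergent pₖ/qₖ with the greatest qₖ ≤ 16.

√1188 = [34; 2, 7, 6, 7, 2, 68, …] (period length 6).
Convergents:
  p_0/q_0 = 34/1
  p_1/q_1 = 69/2
  p_2/q_2 = 517/15
  p_3/q_3 = 3171/92
q_2 = 15 ≤ 16 < 92 = q_3, so the answer is 517/15.

517/15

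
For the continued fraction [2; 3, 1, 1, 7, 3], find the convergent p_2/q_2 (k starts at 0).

9/4

Using pₖ = aₖpₖ₋₁ + pₖ₋₂, qₖ = aₖqₖ₋₁ + qₖ₋₂ (with p₋₁=1, p₋₂=0, q₋₁=0, q₋₂=1):
  k=0: a=2, p=2, q=1
  k=1: a=3, p=7, q=3
  k=2: a=1, p=9, q=4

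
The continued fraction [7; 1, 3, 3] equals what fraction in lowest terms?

101/13

Fold from the inside: start with 3/1.
  3 + 1/3 = 10/3
  1 + 3/10 = 13/10
  7 + 10/13 = 101/13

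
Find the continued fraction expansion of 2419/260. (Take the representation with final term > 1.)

2419 = 9*260 + 79
260 = 3*79 + 23
79 = 3*23 + 10
23 = 2*10 + 3
10 = 3*3 + 1
3 = 3*1 + 0  (stop)
So 2419/260 = [9; 3, 3, 2, 3, 3].

[9; 3, 3, 2, 3, 3]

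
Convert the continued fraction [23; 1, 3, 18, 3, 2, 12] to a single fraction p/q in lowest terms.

Fold from the inside: start with 12/1.
  2 + 1/12 = 25/12
  3 + 12/25 = 87/25
  18 + 25/87 = 1591/87
  3 + 87/1591 = 4860/1591
  1 + 1591/4860 = 6451/4860
  23 + 4860/6451 = 153233/6451

153233/6451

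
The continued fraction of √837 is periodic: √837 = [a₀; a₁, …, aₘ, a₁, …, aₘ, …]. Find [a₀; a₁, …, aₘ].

a₀ = ⌊√837⌋ = 28.
With m₀=0, d₀=1 and mₖ₊₁ = dₖaₖ − mₖ, dₖ₊₁ = (n − mₖ₊₁²)/dₖ, aₖ₊₁ = ⌊(a₀+mₖ₊₁)/dₖ₊₁⌋:
  k=1: m=28, d=53, a=1
  k=2: m=25, d=4, a=13
  k=3: m=27, d=27, a=2
  k=4: m=27, d=4, a=13
  k=5: m=25, d=53, a=1
  k=6: m=28, d=1, a=56
d=1 and a=2a₀=56 at k=6, so the next step gives (m, d) = (28, 53) again — its k=1 value — and the period has length 6.

[28; 1, 13, 2, 13, 1, 56]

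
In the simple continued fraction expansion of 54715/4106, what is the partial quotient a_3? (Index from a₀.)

54715 = 13·4106 + 1337   →  a_0 = 13
4106 = 3·1337 + 95   →  a_1 = 3
1337 = 14·95 + 7   →  a_2 = 14
95 = 13·7 + 4   →  a_3 = 13

13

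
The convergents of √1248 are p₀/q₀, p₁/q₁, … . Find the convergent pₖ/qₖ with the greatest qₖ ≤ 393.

5617/159

√1248 = [35; 3, 17, 3, 70, …] (period length 4).
Convergents:
  p_0/q_0 = 35/1
  p_1/q_1 = 106/3
  p_2/q_2 = 1837/52
  p_3/q_3 = 5617/159
  p_4/q_4 = 395027/11182
q_3 = 159 ≤ 393 < 11182 = q_4, so the answer is 5617/159.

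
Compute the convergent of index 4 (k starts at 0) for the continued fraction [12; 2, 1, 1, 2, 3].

Using pₖ = aₖpₖ₋₁ + pₖ₋₂, qₖ = aₖqₖ₋₁ + qₖ₋₂ (with p₋₁=1, p₋₂=0, q₋₁=0, q₋₂=1):
  k=0: a=12, p=12, q=1
  k=1: a=2, p=25, q=2
  k=2: a=1, p=37, q=3
  k=3: a=1, p=62, q=5
  k=4: a=2, p=161, q=13

161/13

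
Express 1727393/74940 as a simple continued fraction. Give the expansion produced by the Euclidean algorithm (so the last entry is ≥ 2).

[23; 19, 1, 6, 3, 1, 10, 12]

1727393 = 23×74940 + 3773
74940 = 19×3773 + 3253
3773 = 1×3253 + 520
3253 = 6×520 + 133
520 = 3×133 + 121
133 = 1×121 + 12
121 = 10×12 + 1
12 = 12×1 + 0  (stop)
So 1727393/74940 = [23; 19, 1, 6, 3, 1, 10, 12].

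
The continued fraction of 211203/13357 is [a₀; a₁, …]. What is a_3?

211203 = 15·13357 + 10848   →  a_0 = 15
13357 = 1·10848 + 2509   →  a_1 = 1
10848 = 4·2509 + 812   →  a_2 = 4
2509 = 3·812 + 73   →  a_3 = 3

3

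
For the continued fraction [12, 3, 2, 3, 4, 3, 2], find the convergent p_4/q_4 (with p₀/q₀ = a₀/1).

1266/103

Using pₖ = aₖpₖ₋₁ + pₖ₋₂, qₖ = aₖqₖ₋₁ + qₖ₋₂ (with p₋₁=1, p₋₂=0, q₋₁=0, q₋₂=1):
  k=0: a=12, p=12, q=1
  k=1: a=3, p=37, q=3
  k=2: a=2, p=86, q=7
  k=3: a=3, p=295, q=24
  k=4: a=4, p=1266, q=103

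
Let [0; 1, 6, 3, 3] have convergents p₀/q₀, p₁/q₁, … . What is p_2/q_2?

Using pₖ = aₖpₖ₋₁ + pₖ₋₂, qₖ = aₖqₖ₋₁ + qₖ₋₂ (with p₋₁=1, p₋₂=0, q₋₁=0, q₋₂=1):
  k=0: a=0, p=0, q=1
  k=1: a=1, p=1, q=1
  k=2: a=6, p=6, q=7

6/7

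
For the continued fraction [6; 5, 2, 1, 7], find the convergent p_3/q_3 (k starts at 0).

Using pₖ = aₖpₖ₋₁ + pₖ₋₂, qₖ = aₖqₖ₋₁ + qₖ₋₂ (with p₋₁=1, p₋₂=0, q₋₁=0, q₋₂=1):
  k=0: a=6, p=6, q=1
  k=1: a=5, p=31, q=5
  k=2: a=2, p=68, q=11
  k=3: a=1, p=99, q=16

99/16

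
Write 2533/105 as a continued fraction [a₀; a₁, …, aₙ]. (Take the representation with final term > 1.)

[24; 8, 13]

2533 = 24*105 + 13
105 = 8*13 + 1
13 = 13*1 + 0  (stop)
So 2533/105 = [24; 8, 13].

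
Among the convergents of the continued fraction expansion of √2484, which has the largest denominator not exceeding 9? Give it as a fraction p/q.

299/6

√2484 = [49; 1, 5, 4, 5, 1, 98, …] (period length 6).
Convergents:
  p_0/q_0 = 49/1
  p_1/q_1 = 50/1
  p_2/q_2 = 299/6
  p_3/q_3 = 1246/25
q_2 = 6 ≤ 9 < 25 = q_3, so the answer is 299/6.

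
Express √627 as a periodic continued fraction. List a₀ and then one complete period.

a₀ = ⌊√627⌋ = 25.
With m₀=0, d₀=1 and mₖ₊₁ = dₖaₖ − mₖ, dₖ₊₁ = (n − mₖ₊₁²)/dₖ, aₖ₊₁ = ⌊(a₀+mₖ₊₁)/dₖ₊₁⌋:
  k=1: m=25, d=2, a=25
  k=2: m=25, d=1, a=50
d=1 and a=2a₀=50 at k=2, so the next step gives (m, d) = (25, 2) again — its k=1 value — and the period has length 2.

[25; 25, 50]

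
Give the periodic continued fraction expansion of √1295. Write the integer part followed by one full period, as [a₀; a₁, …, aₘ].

a₀ = ⌊√1295⌋ = 35.
With m₀=0, d₀=1 and mₖ₊₁ = dₖaₖ − mₖ, dₖ₊₁ = (n − mₖ₊₁²)/dₖ, aₖ₊₁ = ⌊(a₀+mₖ₊₁)/dₖ₊₁⌋:
  k=1: m=35, d=70, a=1
  k=2: m=35, d=1, a=70
d=1 and a=2a₀=70 at k=2, so the next step gives (m, d) = (35, 70) again — its k=1 value — and the period has length 2.

[35; 1, 70]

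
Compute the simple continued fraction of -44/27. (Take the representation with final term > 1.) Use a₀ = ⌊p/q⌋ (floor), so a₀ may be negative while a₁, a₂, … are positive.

-44 = -2*27 + 10
27 = 2*10 + 7
10 = 1*7 + 3
7 = 2*3 + 1
3 = 3*1 + 0  (stop)
So -44/27 = [-2; 2, 1, 2, 3].

[-2; 2, 1, 2, 3]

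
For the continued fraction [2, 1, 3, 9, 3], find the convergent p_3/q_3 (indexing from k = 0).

102/37

Using pₖ = aₖpₖ₋₁ + pₖ₋₂, qₖ = aₖqₖ₋₁ + qₖ₋₂ (with p₋₁=1, p₋₂=0, q₋₁=0, q₋₂=1):
  k=0: a=2, p=2, q=1
  k=1: a=1, p=3, q=1
  k=2: a=3, p=11, q=4
  k=3: a=9, p=102, q=37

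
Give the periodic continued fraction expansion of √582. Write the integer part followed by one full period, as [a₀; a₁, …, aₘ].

[24; 8, 48]

a₀ = ⌊√582⌋ = 24.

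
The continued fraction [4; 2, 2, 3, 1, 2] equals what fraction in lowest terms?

269/61

Fold from the inside: start with 2/1.
  1 + 1/2 = 3/2
  3 + 2/3 = 11/3
  2 + 3/11 = 25/11
  2 + 11/25 = 61/25
  4 + 25/61 = 269/61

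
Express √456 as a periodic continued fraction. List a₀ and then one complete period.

a₀ = ⌊√456⌋ = 21.
With m₀=0, d₀=1 and mₖ₊₁ = dₖaₖ − mₖ, dₖ₊₁ = (n − mₖ₊₁²)/dₖ, aₖ₊₁ = ⌊(a₀+mₖ₊₁)/dₖ₊₁⌋:
  k=1: m=21, d=15, a=2
  k=2: m=9, d=25, a=1
  k=3: m=16, d=8, a=4
  k=4: m=16, d=25, a=1
  k=5: m=9, d=15, a=2
  k=6: m=21, d=1, a=42
d=1 and a=2a₀=42 at k=6, so the next step gives (m, d) = (21, 15) again — its k=1 value — and the period has length 6.

[21; 2, 1, 4, 1, 2, 42]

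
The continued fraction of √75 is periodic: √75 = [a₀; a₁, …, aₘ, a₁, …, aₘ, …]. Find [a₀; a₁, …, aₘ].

a₀ = ⌊√75⌋ = 8.
With m₀=0, d₀=1 and mₖ₊₁ = dₖaₖ − mₖ, dₖ₊₁ = (n − mₖ₊₁²)/dₖ, aₖ₊₁ = ⌊(a₀+mₖ₊₁)/dₖ₊₁⌋:
  k=1: m=8, d=11, a=1
  k=2: m=3, d=6, a=1
  k=3: m=3, d=11, a=1
  k=4: m=8, d=1, a=16
d=1 and a=2a₀=16 at k=4, so the next step gives (m, d) = (8, 11) again — its k=1 value — and the period has length 4.

[8; 1, 1, 1, 16]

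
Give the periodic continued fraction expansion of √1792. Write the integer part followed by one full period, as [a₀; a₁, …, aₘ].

a₀ = ⌊√1792⌋ = 42.
With m₀=0, d₀=1 and mₖ₊₁ = dₖaₖ − mₖ, dₖ₊₁ = (n − mₖ₊₁²)/dₖ, aₖ₊₁ = ⌊(a₀+mₖ₊₁)/dₖ₊₁⌋:
  k=1: m=42, d=28, a=3
  k=2: m=42, d=1, a=84
d=1 and a=2a₀=84 at k=2, so the next step gives (m, d) = (42, 28) again — its k=1 value — and the period has length 2.

[42; 3, 84]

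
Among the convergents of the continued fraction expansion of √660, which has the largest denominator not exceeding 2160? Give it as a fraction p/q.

√660 = [25; 1, 2, 4, 2, 1, 50, …] (period length 6).
Convergents:
  p_0/q_0 = 25/1
  p_1/q_1 = 26/1
  p_2/q_2 = 77/3
  p_3/q_3 = 334/13
  p_4/q_4 = 745/29
  p_5/q_5 = 1079/42
  p_6/q_6 = 54695/2129
  p_7/q_7 = 55774/2171
q_6 = 2129 ≤ 2160 < 2171 = q_7, so the answer is 54695/2129.

54695/2129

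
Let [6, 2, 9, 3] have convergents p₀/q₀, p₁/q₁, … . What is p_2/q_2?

Using pₖ = aₖpₖ₋₁ + pₖ₋₂, qₖ = aₖqₖ₋₁ + qₖ₋₂ (with p₋₁=1, p₋₂=0, q₋₁=0, q₋₂=1):
  k=0: a=6, p=6, q=1
  k=1: a=2, p=13, q=2
  k=2: a=9, p=123, q=19

123/19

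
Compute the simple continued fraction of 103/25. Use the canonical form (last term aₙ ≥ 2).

103 = 4*25 + 3
25 = 8*3 + 1
3 = 3*1 + 0  (stop)
So 103/25 = [4; 8, 3].

[4; 8, 3]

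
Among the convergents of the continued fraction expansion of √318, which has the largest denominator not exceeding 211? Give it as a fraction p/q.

3727/209

√318 = [17; 1, 4, 1, 34, …] (period length 4).
Convergents:
  p_0/q_0 = 17/1
  p_1/q_1 = 18/1
  p_2/q_2 = 89/5
  p_3/q_3 = 107/6
  p_4/q_4 = 3727/209
  p_5/q_5 = 3834/215
q_4 = 209 ≤ 211 < 215 = q_5, so the answer is 3727/209.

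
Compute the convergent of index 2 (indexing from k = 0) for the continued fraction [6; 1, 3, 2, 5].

27/4

Using pₖ = aₖpₖ₋₁ + pₖ₋₂, qₖ = aₖqₖ₋₁ + qₖ₋₂ (with p₋₁=1, p₋₂=0, q₋₁=0, q₋₂=1):
  k=0: a=6, p=6, q=1
  k=1: a=1, p=7, q=1
  k=2: a=3, p=27, q=4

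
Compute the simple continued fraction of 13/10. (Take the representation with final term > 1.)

13 = 1·10 + 3
10 = 3·3 + 1
3 = 3·1 + 0  (stop)
So 13/10 = [1; 3, 3].

[1; 3, 3]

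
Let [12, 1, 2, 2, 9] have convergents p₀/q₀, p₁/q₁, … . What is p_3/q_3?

Using pₖ = aₖpₖ₋₁ + pₖ₋₂, qₖ = aₖqₖ₋₁ + qₖ₋₂ (with p₋₁=1, p₋₂=0, q₋₁=0, q₋₂=1):
  k=0: a=12, p=12, q=1
  k=1: a=1, p=13, q=1
  k=2: a=2, p=38, q=3
  k=3: a=2, p=89, q=7

89/7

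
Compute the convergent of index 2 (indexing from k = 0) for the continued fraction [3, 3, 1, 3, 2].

Using pₖ = aₖpₖ₋₁ + pₖ₋₂, qₖ = aₖqₖ₋₁ + qₖ₋₂ (with p₋₁=1, p₋₂=0, q₋₁=0, q₋₂=1):
  k=0: a=3, p=3, q=1
  k=1: a=3, p=10, q=3
  k=2: a=1, p=13, q=4

13/4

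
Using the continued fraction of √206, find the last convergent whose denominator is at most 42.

244/17

√206 = [14; 2, 1, 5, 14, 5, 1, 2, 28, …] (period length 8).
Convergents:
  p_0/q_0 = 14/1
  p_1/q_1 = 29/2
  p_2/q_2 = 43/3
  p_3/q_3 = 244/17
  p_4/q_4 = 3459/241
q_3 = 17 ≤ 42 < 241 = q_4, so the answer is 244/17.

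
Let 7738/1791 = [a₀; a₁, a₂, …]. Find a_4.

7738 = 4·1791 + 574   →  a_0 = 4
1791 = 3·574 + 69   →  a_1 = 3
574 = 8·69 + 22   →  a_2 = 8
69 = 3·22 + 3   →  a_3 = 3
22 = 7·3 + 1   →  a_4 = 7

7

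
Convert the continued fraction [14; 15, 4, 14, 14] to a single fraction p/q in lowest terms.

Using pₖ = aₖpₖ₋₁ + pₖ₋₂ and qₖ = aₖqₖ₋₁ + qₖ₋₂:
  k=0: a=14, p=14, q=1
  k=1: a=15, p=211, q=15
  k=2: a=4, p=858, q=61
  k=3: a=14, p=12223, q=869
  k=4: a=14, p=171980, q=12227

171980/12227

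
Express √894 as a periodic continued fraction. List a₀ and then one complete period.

a₀ = ⌊√894⌋ = 29.
With m₀=0, d₀=1 and mₖ₊₁ = dₖaₖ − mₖ, dₖ₊₁ = (n − mₖ₊₁²)/dₖ, aₖ₊₁ = ⌊(a₀+mₖ₊₁)/dₖ₊₁⌋:
  k=1: m=29, d=53, a=1
  k=2: m=24, d=6, a=8
  k=3: m=24, d=53, a=1
  k=4: m=29, d=1, a=58
d=1 and a=2a₀=58 at k=4, so the next step gives (m, d) = (29, 53) again — its k=1 value — and the period has length 4.

[29; 1, 8, 1, 58]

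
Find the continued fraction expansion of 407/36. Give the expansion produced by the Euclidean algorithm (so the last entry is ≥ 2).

407 = 11×36 + 11
36 = 3×11 + 3
11 = 3×3 + 2
3 = 1×2 + 1
2 = 2×1 + 0  (stop)
So 407/36 = [11; 3, 3, 1, 2].

[11; 3, 3, 1, 2]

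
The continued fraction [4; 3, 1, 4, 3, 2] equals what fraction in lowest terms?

Fold from the inside: start with 2/1.
  3 + 1/2 = 7/2
  4 + 2/7 = 30/7
  1 + 7/30 = 37/30
  3 + 30/37 = 141/37
  4 + 37/141 = 601/141

601/141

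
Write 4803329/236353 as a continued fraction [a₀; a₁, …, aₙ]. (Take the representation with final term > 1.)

[20; 3, 10, 9, 3, 18, 1, 13]

4803329 = 20×236353 + 76269
236353 = 3×76269 + 7546
76269 = 10×7546 + 809
7546 = 9×809 + 265
809 = 3×265 + 14
265 = 18×14 + 13
14 = 1×13 + 1
13 = 13×1 + 0  (stop)
So 4803329/236353 = [20; 3, 10, 9, 3, 18, 1, 13].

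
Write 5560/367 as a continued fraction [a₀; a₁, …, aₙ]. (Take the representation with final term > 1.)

5560 = 15·367 + 55
367 = 6·55 + 37
55 = 1·37 + 18
37 = 2·18 + 1
18 = 18·1 + 0  (stop)
So 5560/367 = [15; 6, 1, 2, 18].

[15; 6, 1, 2, 18]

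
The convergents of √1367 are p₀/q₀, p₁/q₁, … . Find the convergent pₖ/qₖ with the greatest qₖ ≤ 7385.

√1367 = [36; 1, 35, 1, 72, …] (period length 4).
Convergents:
  p_0/q_0 = 36/1
  p_1/q_1 = 37/1
  p_2/q_2 = 1331/36
  p_3/q_3 = 1368/37
  p_4/q_4 = 99827/2700
  p_5/q_5 = 101195/2737
  p_6/q_6 = 3641652/98495
q_5 = 2737 ≤ 7385 < 98495 = q_6, so the answer is 101195/2737.

101195/2737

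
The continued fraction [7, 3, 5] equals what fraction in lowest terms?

Using pₖ = aₖpₖ₋₁ + pₖ₋₂ and qₖ = aₖqₖ₋₁ + qₖ₋₂:
  k=0: a=7, p=7, q=1
  k=1: a=3, p=22, q=3
  k=2: a=5, p=117, q=16

117/16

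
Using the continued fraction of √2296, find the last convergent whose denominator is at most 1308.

√2296 = [47; 1, 10, 1, 94, …] (period length 4).
Convergents:
  p_0/q_0 = 47/1
  p_1/q_1 = 48/1
  p_2/q_2 = 527/11
  p_3/q_3 = 575/12
  p_4/q_4 = 54577/1139
  p_5/q_5 = 55152/1151
  p_6/q_6 = 606097/12649
q_5 = 1151 ≤ 1308 < 12649 = q_6, so the answer is 55152/1151.

55152/1151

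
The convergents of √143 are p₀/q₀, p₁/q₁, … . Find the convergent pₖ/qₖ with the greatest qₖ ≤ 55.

287/24

√143 = [11; 1, 22, …] (period length 2).
Convergents:
  p_0/q_0 = 11/1
  p_1/q_1 = 12/1
  p_2/q_2 = 275/23
  p_3/q_3 = 287/24
  p_4/q_4 = 6589/551
q_3 = 24 ≤ 55 < 551 = q_4, so the answer is 287/24.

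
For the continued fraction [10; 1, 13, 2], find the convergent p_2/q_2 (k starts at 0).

Using pₖ = aₖpₖ₋₁ + pₖ₋₂, qₖ = aₖqₖ₋₁ + qₖ₋₂ (with p₋₁=1, p₋₂=0, q₋₁=0, q₋₂=1):
  k=0: a=10, p=10, q=1
  k=1: a=1, p=11, q=1
  k=2: a=13, p=153, q=14

153/14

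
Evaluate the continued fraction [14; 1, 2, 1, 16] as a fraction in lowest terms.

988/67

Using pₖ = aₖpₖ₋₁ + pₖ₋₂ and qₖ = aₖqₖ₋₁ + qₖ₋₂:
  k=0: a=14, p=14, q=1
  k=1: a=1, p=15, q=1
  k=2: a=2, p=44, q=3
  k=3: a=1, p=59, q=4
  k=4: a=16, p=988, q=67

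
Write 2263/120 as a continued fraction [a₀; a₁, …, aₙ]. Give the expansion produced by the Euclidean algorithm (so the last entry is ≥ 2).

2263 = 18×120 + 103
120 = 1×103 + 17
103 = 6×17 + 1
17 = 17×1 + 0  (stop)
So 2263/120 = [18; 1, 6, 17].

[18; 1, 6, 17]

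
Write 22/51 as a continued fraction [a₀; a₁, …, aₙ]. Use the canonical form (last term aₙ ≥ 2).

22 = 0*51 + 22
51 = 2*22 + 7
22 = 3*7 + 1
7 = 7*1 + 0  (stop)
So 22/51 = [0; 2, 3, 7].

[0; 2, 3, 7]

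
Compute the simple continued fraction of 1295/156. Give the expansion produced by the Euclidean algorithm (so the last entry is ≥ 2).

[8; 3, 3, 7, 2]

1295 = 8·156 + 47
156 = 3·47 + 15
47 = 3·15 + 2
15 = 7·2 + 1
2 = 2·1 + 0  (stop)
So 1295/156 = [8; 3, 3, 7, 2].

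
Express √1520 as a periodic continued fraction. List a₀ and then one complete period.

a₀ = ⌊√1520⌋ = 38.
With m₀=0, d₀=1 and mₖ₊₁ = dₖaₖ − mₖ, dₖ₊₁ = (n − mₖ₊₁²)/dₖ, aₖ₊₁ = ⌊(a₀+mₖ₊₁)/dₖ₊₁⌋:
  k=1: m=38, d=76, a=1
  k=2: m=38, d=1, a=76
d=1 and a=2a₀=76 at k=2, so the next step gives (m, d) = (38, 76) again — its k=1 value — and the period has length 2.

[38; 1, 76]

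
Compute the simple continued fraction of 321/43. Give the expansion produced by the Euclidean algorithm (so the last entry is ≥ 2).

321 = 7×43 + 20
43 = 2×20 + 3
20 = 6×3 + 2
3 = 1×2 + 1
2 = 2×1 + 0  (stop)
So 321/43 = [7; 2, 6, 1, 2].

[7; 2, 6, 1, 2]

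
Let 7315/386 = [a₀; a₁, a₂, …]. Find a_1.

7315 = 18·386 + 367   →  a_0 = 18
386 = 1·367 + 19   →  a_1 = 1

1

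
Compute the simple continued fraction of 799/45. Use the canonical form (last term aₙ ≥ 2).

[17; 1, 3, 11]

799 = 17·45 + 34
45 = 1·34 + 11
34 = 3·11 + 1
11 = 11·1 + 0  (stop)
So 799/45 = [17; 1, 3, 11].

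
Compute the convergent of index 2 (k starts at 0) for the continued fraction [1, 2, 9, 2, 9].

Using pₖ = aₖpₖ₋₁ + pₖ₋₂, qₖ = aₖqₖ₋₁ + qₖ₋₂ (with p₋₁=1, p₋₂=0, q₋₁=0, q₋₂=1):
  k=0: a=1, p=1, q=1
  k=1: a=2, p=3, q=2
  k=2: a=9, p=28, q=19

28/19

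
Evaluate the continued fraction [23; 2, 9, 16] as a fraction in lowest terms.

7183/306

Fold from the inside: start with 16/1.
  9 + 1/16 = 145/16
  2 + 16/145 = 306/145
  23 + 145/306 = 7183/306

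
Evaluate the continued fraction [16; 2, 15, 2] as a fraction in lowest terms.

1055/64

Fold from the inside: start with 2/1.
  15 + 1/2 = 31/2
  2 + 2/31 = 64/31
  16 + 31/64 = 1055/64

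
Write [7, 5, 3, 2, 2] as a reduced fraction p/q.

647/90

Using pₖ = aₖpₖ₋₁ + pₖ₋₂ and qₖ = aₖqₖ₋₁ + qₖ₋₂:
  k=0: a=7, p=7, q=1
  k=1: a=5, p=36, q=5
  k=2: a=3, p=115, q=16
  k=3: a=2, p=266, q=37
  k=4: a=2, p=647, q=90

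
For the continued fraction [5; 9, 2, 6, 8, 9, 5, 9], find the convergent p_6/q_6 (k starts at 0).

238706/46753

Using pₖ = aₖpₖ₋₁ + pₖ₋₂, qₖ = aₖqₖ₋₁ + qₖ₋₂ (with p₋₁=1, p₋₂=0, q₋₁=0, q₋₂=1):
  k=0: a=5, p=5, q=1
  k=1: a=9, p=46, q=9
  k=2: a=2, p=97, q=19
  k=3: a=6, p=628, q=123
  k=4: a=8, p=5121, q=1003
  k=5: a=9, p=46717, q=9150
  k=6: a=5, p=238706, q=46753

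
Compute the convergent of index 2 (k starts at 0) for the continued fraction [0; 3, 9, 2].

9/28

Using pₖ = aₖpₖ₋₁ + pₖ₋₂, qₖ = aₖqₖ₋₁ + qₖ₋₂ (with p₋₁=1, p₋₂=0, q₋₁=0, q₋₂=1):
  k=0: a=0, p=0, q=1
  k=1: a=3, p=1, q=3
  k=2: a=9, p=9, q=28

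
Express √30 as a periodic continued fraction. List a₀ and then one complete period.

[5; 2, 10]

a₀ = ⌊√30⌋ = 5.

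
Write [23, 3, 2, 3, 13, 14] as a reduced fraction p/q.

Using pₖ = aₖpₖ₋₁ + pₖ₋₂ and qₖ = aₖqₖ₋₁ + qₖ₋₂:
  k=0: a=23, p=23, q=1
  k=1: a=3, p=70, q=3
  k=2: a=2, p=163, q=7
  k=3: a=3, p=559, q=24
  k=4: a=13, p=7430, q=319
  k=5: a=14, p=104579, q=4490

104579/4490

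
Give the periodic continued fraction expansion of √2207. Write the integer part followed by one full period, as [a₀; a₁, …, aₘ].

a₀ = ⌊√2207⌋ = 46.
With m₀=0, d₀=1 and mₖ₊₁ = dₖaₖ − mₖ, dₖ₊₁ = (n − mₖ₊₁²)/dₖ, aₖ₊₁ = ⌊(a₀+mₖ₊₁)/dₖ₊₁⌋:
  k=1: m=46, d=91, a=1
  k=2: m=45, d=2, a=45
  k=3: m=45, d=91, a=1
  k=4: m=46, d=1, a=92
d=1 and a=2a₀=92 at k=4, so the next step gives (m, d) = (46, 91) again — its k=1 value — and the period has length 4.

[46; 1, 45, 1, 92]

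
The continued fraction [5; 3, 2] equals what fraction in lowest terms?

Fold from the inside: start with 2/1.
  3 + 1/2 = 7/2
  5 + 2/7 = 37/7

37/7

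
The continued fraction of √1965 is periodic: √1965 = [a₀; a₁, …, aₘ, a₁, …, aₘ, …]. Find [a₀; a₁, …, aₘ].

[44; 3, 21, 1, 4, 1, 21, 3, 88]

a₀ = ⌊√1965⌋ = 44.
With m₀=0, d₀=1 and mₖ₊₁ = dₖaₖ − mₖ, dₖ₊₁ = (n − mₖ₊₁²)/dₖ, aₖ₊₁ = ⌊(a₀+mₖ₊₁)/dₖ₊₁⌋:
  k=1: m=44, d=29, a=3
  k=2: m=43, d=4, a=21
  k=3: m=41, d=71, a=1
  k=4: m=30, d=15, a=4
  k=5: m=30, d=71, a=1
  k=6: m=41, d=4, a=21
  k=7: m=43, d=29, a=3
  k=8: m=44, d=1, a=88
d=1 and a=2a₀=88 at k=8, so the next step gives (m, d) = (44, 29) again — its k=1 value — and the period has length 8.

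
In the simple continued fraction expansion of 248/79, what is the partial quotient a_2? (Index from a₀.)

5

248 = 3·79 + 11   →  a_0 = 3
79 = 7·11 + 2   →  a_1 = 7
11 = 5·2 + 1   →  a_2 = 5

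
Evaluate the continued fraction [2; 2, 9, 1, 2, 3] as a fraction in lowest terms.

505/204

Using pₖ = aₖpₖ₋₁ + pₖ₋₂ and qₖ = aₖqₖ₋₁ + qₖ₋₂:
  k=0: a=2, p=2, q=1
  k=1: a=2, p=5, q=2
  k=2: a=9, p=47, q=19
  k=3: a=1, p=52, q=21
  k=4: a=2, p=151, q=61
  k=5: a=3, p=505, q=204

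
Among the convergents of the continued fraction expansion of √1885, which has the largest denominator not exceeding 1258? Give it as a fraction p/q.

√1885 = [43; 2, 2, 2, 86, …] (period length 4).
Convergents:
  p_0/q_0 = 43/1
  p_1/q_1 = 87/2
  p_2/q_2 = 217/5
  p_3/q_3 = 521/12
  p_4/q_4 = 45023/1037
  p_5/q_5 = 90567/2086
q_4 = 1037 ≤ 1258 < 2086 = q_5, so the answer is 45023/1037.

45023/1037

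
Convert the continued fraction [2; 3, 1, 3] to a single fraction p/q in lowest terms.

Fold from the inside: start with 3/1.
  1 + 1/3 = 4/3
  3 + 3/4 = 15/4
  2 + 4/15 = 34/15

34/15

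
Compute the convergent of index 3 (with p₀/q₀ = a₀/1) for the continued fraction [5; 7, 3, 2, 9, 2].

262/51

Using pₖ = aₖpₖ₋₁ + pₖ₋₂, qₖ = aₖqₖ₋₁ + qₖ₋₂ (with p₋₁=1, p₋₂=0, q₋₁=0, q₋₂=1):
  k=0: a=5, p=5, q=1
  k=1: a=7, p=36, q=7
  k=2: a=3, p=113, q=22
  k=3: a=2, p=262, q=51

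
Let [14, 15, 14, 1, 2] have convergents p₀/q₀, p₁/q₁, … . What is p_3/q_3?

Using pₖ = aₖpₖ₋₁ + pₖ₋₂, qₖ = aₖqₖ₋₁ + qₖ₋₂ (with p₋₁=1, p₋₂=0, q₋₁=0, q₋₂=1):
  k=0: a=14, p=14, q=1
  k=1: a=15, p=211, q=15
  k=2: a=14, p=2968, q=211
  k=3: a=1, p=3179, q=226

3179/226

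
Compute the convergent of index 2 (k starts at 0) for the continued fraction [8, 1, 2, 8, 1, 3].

Using pₖ = aₖpₖ₋₁ + pₖ₋₂, qₖ = aₖqₖ₋₁ + qₖ₋₂ (with p₋₁=1, p₋₂=0, q₋₁=0, q₋₂=1):
  k=0: a=8, p=8, q=1
  k=1: a=1, p=9, q=1
  k=2: a=2, p=26, q=3

26/3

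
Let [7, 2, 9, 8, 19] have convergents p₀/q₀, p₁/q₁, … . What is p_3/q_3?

1151/154

Using pₖ = aₖpₖ₋₁ + pₖ₋₂, qₖ = aₖqₖ₋₁ + qₖ₋₂ (with p₋₁=1, p₋₂=0, q₋₁=0, q₋₂=1):
  k=0: a=7, p=7, q=1
  k=1: a=2, p=15, q=2
  k=2: a=9, p=142, q=19
  k=3: a=8, p=1151, q=154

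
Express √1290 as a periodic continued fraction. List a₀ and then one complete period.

[35; 1, 10, 1, 70]

a₀ = ⌊√1290⌋ = 35.
With m₀=0, d₀=1 and mₖ₊₁ = dₖaₖ − mₖ, dₖ₊₁ = (n − mₖ₊₁²)/dₖ, aₖ₊₁ = ⌊(a₀+mₖ₊₁)/dₖ₊₁⌋:
  k=1: m=35, d=65, a=1
  k=2: m=30, d=6, a=10
  k=3: m=30, d=65, a=1
  k=4: m=35, d=1, a=70
d=1 and a=2a₀=70 at k=4, so the next step gives (m, d) = (35, 65) again — its k=1 value — and the period has length 4.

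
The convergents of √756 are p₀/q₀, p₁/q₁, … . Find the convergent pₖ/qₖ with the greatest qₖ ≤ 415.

√756 = [27; 2, 54, …] (period length 2).
Convergents:
  p_0/q_0 = 27/1
  p_1/q_1 = 55/2
  p_2/q_2 = 2997/109
  p_3/q_3 = 6049/220
  p_4/q_4 = 329643/11989
q_3 = 220 ≤ 415 < 11989 = q_4, so the answer is 6049/220.

6049/220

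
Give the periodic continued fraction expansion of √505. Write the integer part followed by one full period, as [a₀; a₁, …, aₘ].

a₀ = ⌊√505⌋ = 22.
With m₀=0, d₀=1 and mₖ₊₁ = dₖaₖ − mₖ, dₖ₊₁ = (n − mₖ₊₁²)/dₖ, aₖ₊₁ = ⌊(a₀+mₖ₊₁)/dₖ₊₁⌋:
  k=1: m=22, d=21, a=2
  k=2: m=20, d=5, a=8
  k=3: m=20, d=21, a=2
  k=4: m=22, d=1, a=44
d=1 and a=2a₀=44 at k=4, so the next step gives (m, d) = (22, 21) again — its k=1 value — and the period has length 4.

[22; 2, 8, 2, 44]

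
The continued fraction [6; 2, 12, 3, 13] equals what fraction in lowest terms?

6649/1026

Fold from the inside: start with 13/1.
  3 + 1/13 = 40/13
  12 + 13/40 = 493/40
  2 + 40/493 = 1026/493
  6 + 493/1026 = 6649/1026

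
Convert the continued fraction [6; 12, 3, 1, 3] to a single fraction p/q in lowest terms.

Fold from the inside: start with 3/1.
  1 + 1/3 = 4/3
  3 + 3/4 = 15/4
  12 + 4/15 = 184/15
  6 + 15/184 = 1119/184

1119/184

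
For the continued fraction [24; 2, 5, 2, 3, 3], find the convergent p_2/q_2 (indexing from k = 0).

269/11

Using pₖ = aₖpₖ₋₁ + pₖ₋₂, qₖ = aₖqₖ₋₁ + qₖ₋₂ (with p₋₁=1, p₋₂=0, q₋₁=0, q₋₂=1):
  k=0: a=24, p=24, q=1
  k=1: a=2, p=49, q=2
  k=2: a=5, p=269, q=11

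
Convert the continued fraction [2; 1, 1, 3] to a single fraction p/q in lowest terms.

18/7

Using pₖ = aₖpₖ₋₁ + pₖ₋₂ and qₖ = aₖqₖ₋₁ + qₖ₋₂:
  k=0: a=2, p=2, q=1
  k=1: a=1, p=3, q=1
  k=2: a=1, p=5, q=2
  k=3: a=3, p=18, q=7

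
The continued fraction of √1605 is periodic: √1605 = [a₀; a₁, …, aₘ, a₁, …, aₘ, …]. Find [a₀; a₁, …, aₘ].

a₀ = ⌊√1605⌋ = 40.

[40; 16, 80]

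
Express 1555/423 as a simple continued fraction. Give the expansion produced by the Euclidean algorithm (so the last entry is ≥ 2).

[3; 1, 2, 11, 2, 2, 2]

1555 = 3·423 + 286
423 = 1·286 + 137
286 = 2·137 + 12
137 = 11·12 + 5
12 = 2·5 + 2
5 = 2·2 + 1
2 = 2·1 + 0  (stop)
So 1555/423 = [3; 1, 2, 11, 2, 2, 2].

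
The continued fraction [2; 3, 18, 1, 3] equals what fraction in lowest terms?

Using pₖ = aₖpₖ₋₁ + pₖ₋₂ and qₖ = aₖqₖ₋₁ + qₖ₋₂:
  k=0: a=2, p=2, q=1
  k=1: a=3, p=7, q=3
  k=2: a=18, p=128, q=55
  k=3: a=1, p=135, q=58
  k=4: a=3, p=533, q=229

533/229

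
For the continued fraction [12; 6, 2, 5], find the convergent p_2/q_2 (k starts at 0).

Using pₖ = aₖpₖ₋₁ + pₖ₋₂, qₖ = aₖqₖ₋₁ + qₖ₋₂ (with p₋₁=1, p₋₂=0, q₋₁=0, q₋₂=1):
  k=0: a=12, p=12, q=1
  k=1: a=6, p=73, q=6
  k=2: a=2, p=158, q=13

158/13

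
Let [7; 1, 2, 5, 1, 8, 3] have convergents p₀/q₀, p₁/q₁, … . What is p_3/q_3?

Using pₖ = aₖpₖ₋₁ + pₖ₋₂, qₖ = aₖqₖ₋₁ + qₖ₋₂ (with p₋₁=1, p₋₂=0, q₋₁=0, q₋₂=1):
  k=0: a=7, p=7, q=1
  k=1: a=1, p=8, q=1
  k=2: a=2, p=23, q=3
  k=3: a=5, p=123, q=16

123/16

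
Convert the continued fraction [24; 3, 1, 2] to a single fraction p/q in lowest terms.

Fold from the inside: start with 2/1.
  1 + 1/2 = 3/2
  3 + 2/3 = 11/3
  24 + 3/11 = 267/11

267/11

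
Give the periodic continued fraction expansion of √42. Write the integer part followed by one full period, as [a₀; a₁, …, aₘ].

[6; 2, 12]

a₀ = ⌊√42⌋ = 6.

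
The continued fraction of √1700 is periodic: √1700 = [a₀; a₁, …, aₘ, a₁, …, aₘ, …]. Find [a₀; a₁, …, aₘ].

[41; 4, 3, 20, 3, 4, 82]

a₀ = ⌊√1700⌋ = 41.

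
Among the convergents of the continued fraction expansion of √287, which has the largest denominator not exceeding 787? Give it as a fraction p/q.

9775/577

√287 = [16; 1, 15, 1, 32, …] (period length 4).
Convergents:
  p_0/q_0 = 16/1
  p_1/q_1 = 17/1
  p_2/q_2 = 271/16
  p_3/q_3 = 288/17
  p_4/q_4 = 9487/560
  p_5/q_5 = 9775/577
  p_6/q_6 = 156112/9215
q_5 = 577 ≤ 787 < 9215 = q_6, so the answer is 9775/577.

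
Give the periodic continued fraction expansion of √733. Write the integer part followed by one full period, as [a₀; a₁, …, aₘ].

a₀ = ⌊√733⌋ = 27.
With m₀=0, d₀=1 and mₖ₊₁ = dₖaₖ − mₖ, dₖ₊₁ = (n − mₖ₊₁²)/dₖ, aₖ₊₁ = ⌊(a₀+mₖ₊₁)/dₖ₊₁⌋:
  k=1: m=27, d=4, a=13
  k=2: m=25, d=27, a=1
  k=3: m=2, d=27, a=1
  k=4: m=25, d=4, a=13
  k=5: m=27, d=1, a=54
d=1 and a=2a₀=54 at k=5, so the next step gives (m, d) = (27, 4) again — its k=1 value — and the period has length 5.

[27; 13, 1, 1, 13, 54]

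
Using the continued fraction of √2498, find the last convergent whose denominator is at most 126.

2499/50

√2498 = [49; 1, 48, 1, 98, …] (period length 4).
Convergents:
  p_0/q_0 = 49/1
  p_1/q_1 = 50/1
  p_2/q_2 = 2449/49
  p_3/q_3 = 2499/50
  p_4/q_4 = 247351/4949
q_3 = 50 ≤ 126 < 4949 = q_4, so the answer is 2499/50.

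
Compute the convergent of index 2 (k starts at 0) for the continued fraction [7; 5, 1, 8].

43/6

Using pₖ = aₖpₖ₋₁ + pₖ₋₂, qₖ = aₖqₖ₋₁ + qₖ₋₂ (with p₋₁=1, p₋₂=0, q₋₁=0, q₋₂=1):
  k=0: a=7, p=7, q=1
  k=1: a=5, p=36, q=5
  k=2: a=1, p=43, q=6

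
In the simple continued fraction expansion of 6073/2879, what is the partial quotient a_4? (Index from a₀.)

3

6073 = 2·2879 + 315   →  a_0 = 2
2879 = 9·315 + 44   →  a_1 = 9
315 = 7·44 + 7   →  a_2 = 7
44 = 6·7 + 2   →  a_3 = 6
7 = 3·2 + 1   →  a_4 = 3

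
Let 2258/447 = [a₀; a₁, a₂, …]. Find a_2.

2

2258 = 5·447 + 23   →  a_0 = 5
447 = 19·23 + 10   →  a_1 = 19
23 = 2·10 + 3   →  a_2 = 2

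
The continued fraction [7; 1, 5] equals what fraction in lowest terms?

47/6

Using pₖ = aₖpₖ₋₁ + pₖ₋₂ and qₖ = aₖqₖ₋₁ + qₖ₋₂:
  k=0: a=7, p=7, q=1
  k=1: a=1, p=8, q=1
  k=2: a=5, p=47, q=6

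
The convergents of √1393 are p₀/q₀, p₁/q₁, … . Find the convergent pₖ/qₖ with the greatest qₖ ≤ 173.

3583/96

√1393 = [37; 3, 10, 3, 74, …] (period length 4).
Convergents:
  p_0/q_0 = 37/1
  p_1/q_1 = 112/3
  p_2/q_2 = 1157/31
  p_3/q_3 = 3583/96
  p_4/q_4 = 266299/7135
q_3 = 96 ≤ 173 < 7135 = q_4, so the answer is 3583/96.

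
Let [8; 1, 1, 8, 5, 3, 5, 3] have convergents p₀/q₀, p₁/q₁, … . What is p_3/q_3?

Using pₖ = aₖpₖ₋₁ + pₖ₋₂, qₖ = aₖqₖ₋₁ + qₖ₋₂ (with p₋₁=1, p₋₂=0, q₋₁=0, q₋₂=1):
  k=0: a=8, p=8, q=1
  k=1: a=1, p=9, q=1
  k=2: a=1, p=17, q=2
  k=3: a=8, p=145, q=17

145/17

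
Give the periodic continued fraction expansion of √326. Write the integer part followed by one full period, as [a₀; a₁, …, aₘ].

a₀ = ⌊√326⌋ = 18.
With m₀=0, d₀=1 and mₖ₊₁ = dₖaₖ − mₖ, dₖ₊₁ = (n − mₖ₊₁²)/dₖ, aₖ₊₁ = ⌊(a₀+mₖ₊₁)/dₖ₊₁⌋:
  k=1: m=18, d=2, a=18
  k=2: m=18, d=1, a=36
d=1 and a=2a₀=36 at k=2, so the next step gives (m, d) = (18, 2) again — its k=1 value — and the period has length 2.

[18; 18, 36]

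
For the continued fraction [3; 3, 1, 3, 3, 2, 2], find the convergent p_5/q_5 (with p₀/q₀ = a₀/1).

Using pₖ = aₖpₖ₋₁ + pₖ₋₂, qₖ = aₖqₖ₋₁ + qₖ₋₂ (with p₋₁=1, p₋₂=0, q₋₁=0, q₋₂=1):
  k=0: a=3, p=3, q=1
  k=1: a=3, p=10, q=3
  k=2: a=1, p=13, q=4
  k=3: a=3, p=49, q=15
  k=4: a=3, p=160, q=49
  k=5: a=2, p=369, q=113

369/113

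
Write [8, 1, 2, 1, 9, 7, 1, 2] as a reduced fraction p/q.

7948/909

Fold from the inside: start with 2/1.
  1 + 1/2 = 3/2
  7 + 2/3 = 23/3
  9 + 3/23 = 210/23
  1 + 23/210 = 233/210
  2 + 210/233 = 676/233
  1 + 233/676 = 909/676
  8 + 676/909 = 7948/909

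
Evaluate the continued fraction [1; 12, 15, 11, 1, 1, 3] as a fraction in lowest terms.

Fold from the inside: start with 3/1.
  1 + 1/3 = 4/3
  1 + 3/4 = 7/4
  11 + 4/7 = 81/7
  15 + 7/81 = 1222/81
  12 + 81/1222 = 14745/1222
  1 + 1222/14745 = 15967/14745

15967/14745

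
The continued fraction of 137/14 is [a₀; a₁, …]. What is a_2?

3

137 = 9·14 + 11   →  a_0 = 9
14 = 1·11 + 3   →  a_1 = 1
11 = 3·3 + 2   →  a_2 = 3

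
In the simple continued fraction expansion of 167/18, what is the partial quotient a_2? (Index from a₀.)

1

167 = 9·18 + 5   →  a_0 = 9
18 = 3·5 + 3   →  a_1 = 3
5 = 1·3 + 2   →  a_2 = 1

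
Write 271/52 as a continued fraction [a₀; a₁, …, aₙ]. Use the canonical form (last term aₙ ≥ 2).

[5; 4, 1, 2, 1, 2]

271 = 5·52 + 11
52 = 4·11 + 8
11 = 1·8 + 3
8 = 2·3 + 2
3 = 1·2 + 1
2 = 2·1 + 0  (stop)
So 271/52 = [5; 4, 1, 2, 1, 2].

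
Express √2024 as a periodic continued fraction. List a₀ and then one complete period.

a₀ = ⌊√2024⌋ = 44.

[44; 1, 88]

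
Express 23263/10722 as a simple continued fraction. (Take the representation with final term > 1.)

[2; 5, 1, 8, 2, 9, 10]

23263 = 2×10722 + 1819
10722 = 5×1819 + 1627
1819 = 1×1627 + 192
1627 = 8×192 + 91
192 = 2×91 + 10
91 = 9×10 + 1
10 = 10×1 + 0  (stop)
So 23263/10722 = [2; 5, 1, 8, 2, 9, 10].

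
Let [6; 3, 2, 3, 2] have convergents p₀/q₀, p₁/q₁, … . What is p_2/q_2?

44/7

Using pₖ = aₖpₖ₋₁ + pₖ₋₂, qₖ = aₖqₖ₋₁ + qₖ₋₂ (with p₋₁=1, p₋₂=0, q₋₁=0, q₋₂=1):
  k=0: a=6, p=6, q=1
  k=1: a=3, p=19, q=3
  k=2: a=2, p=44, q=7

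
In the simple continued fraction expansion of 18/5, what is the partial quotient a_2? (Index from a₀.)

1

18 = 3·5 + 3   →  a_0 = 3
5 = 1·3 + 2   →  a_1 = 1
3 = 1·2 + 1   →  a_2 = 1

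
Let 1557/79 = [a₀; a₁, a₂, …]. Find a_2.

1557 = 19·79 + 56   →  a_0 = 19
79 = 1·56 + 23   →  a_1 = 1
56 = 2·23 + 10   →  a_2 = 2

2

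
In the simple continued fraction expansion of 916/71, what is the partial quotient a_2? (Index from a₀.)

9

916 = 12·71 + 64   →  a_0 = 12
71 = 1·64 + 7   →  a_1 = 1
64 = 9·7 + 1   →  a_2 = 9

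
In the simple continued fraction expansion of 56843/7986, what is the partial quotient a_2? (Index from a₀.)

2

56843 = 7·7986 + 941   →  a_0 = 7
7986 = 8·941 + 458   →  a_1 = 8
941 = 2·458 + 25   →  a_2 = 2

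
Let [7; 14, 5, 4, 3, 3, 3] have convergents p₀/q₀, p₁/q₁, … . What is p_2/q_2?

502/71

Using pₖ = aₖpₖ₋₁ + pₖ₋₂, qₖ = aₖqₖ₋₁ + qₖ₋₂ (with p₋₁=1, p₋₂=0, q₋₁=0, q₋₂=1):
  k=0: a=7, p=7, q=1
  k=1: a=14, p=99, q=14
  k=2: a=5, p=502, q=71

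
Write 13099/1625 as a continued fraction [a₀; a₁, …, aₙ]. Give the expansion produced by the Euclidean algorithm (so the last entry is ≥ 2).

13099 = 8*1625 + 99
1625 = 16*99 + 41
99 = 2*41 + 17
41 = 2*17 + 7
17 = 2*7 + 3
7 = 2*3 + 1
3 = 3*1 + 0  (stop)
So 13099/1625 = [8; 16, 2, 2, 2, 2, 3].

[8; 16, 2, 2, 2, 2, 3]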